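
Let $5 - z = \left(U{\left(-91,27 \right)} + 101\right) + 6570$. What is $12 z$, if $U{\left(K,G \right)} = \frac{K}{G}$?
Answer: $- \frac{719564}{9} \approx -79952.0$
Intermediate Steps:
$z = - \frac{179891}{27}$ ($z = 5 - \left(\left(- \frac{91}{27} + 101\right) + 6570\right) = 5 - \left(\frac{2636}{27} + 6570\right) = 5 - \frac{180026}{27} = - \frac{179891}{27} \approx -6662.6$)
$12 z = 12 \left(- \frac{179891}{27}\right) = - \frac{719564}{9}$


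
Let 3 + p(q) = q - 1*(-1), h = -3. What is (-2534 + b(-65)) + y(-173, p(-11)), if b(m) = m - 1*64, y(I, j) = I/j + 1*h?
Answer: -34485/13 ≈ -2652.7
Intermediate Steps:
p(q) = -2 + q (p(q) = -3 + (q - 1*(-1)) = -3 + (q + 1) = -3 + (1 + q) = -2 + q)
y(I, j) = -3 + I/j (y(I, j) = I/j + 1*(-3) = I/j - 3 = -3 + I/j)
b(m) = -64 + m (b(m) = m - 64 = -64 + m)
(-2534 + b(-65)) + y(-173, p(-11)) = (-2534 + (-64 - 65)) + (-3 - 173/(-2 - 11)) = (-2534 - 129) + (-3 - 173/(-13)) = -2663 + (-3 - 173*(-1/13)) = -2663 + (-3 + 173/13) = -2663 + 134/13 = -34485/13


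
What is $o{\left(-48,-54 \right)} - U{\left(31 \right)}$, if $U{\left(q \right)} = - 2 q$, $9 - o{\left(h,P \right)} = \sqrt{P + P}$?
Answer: $71 - 6 i \sqrt{3} \approx 71.0 - 10.392 i$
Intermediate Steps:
$o{\left(h,P \right)} = 9 - \sqrt{2} \sqrt{P}$ ($o{\left(h,P \right)} = 9 - \sqrt{P + P} = 9 - \sqrt{2 P} = 9 - \sqrt{2} \sqrt{P}$)
$o{\left(-48,-54 \right)} - U{\left(31 \right)} = \left(9 - \sqrt{2} \sqrt{-54}\right) - \left(-2\right) 31 = \left(9 - \sqrt{2} \cdot 3 i \sqrt{6}\right) - -62 = \left(9 - 6 i \sqrt{3}\right) + 62 = 71 - 6 i \sqrt{3}$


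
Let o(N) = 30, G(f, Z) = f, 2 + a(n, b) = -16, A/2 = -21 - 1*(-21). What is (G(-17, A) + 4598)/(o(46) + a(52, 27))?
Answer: 1527/4 ≈ 381.75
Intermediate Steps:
A = 0 (A = 2*(-21 - 1*(-21)) = 2*(-21 + 21) = 2*0 = 0)
a(n, b) = -18 (a(n, b) = -2 - 16 = -18)
(G(-17, A) + 4598)/(o(46) + a(52, 27)) = (-17 + 4598)/(30 - 18) = 4581/12 = 4581*(1/12) = 1527/4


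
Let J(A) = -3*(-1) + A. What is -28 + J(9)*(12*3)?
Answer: 404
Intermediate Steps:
J(A) = 3 + A
-28 + J(9)*(12*3) = -28 + (3 + 9)*(12*3) = -28 + 12*36 = -28 + 432 = 404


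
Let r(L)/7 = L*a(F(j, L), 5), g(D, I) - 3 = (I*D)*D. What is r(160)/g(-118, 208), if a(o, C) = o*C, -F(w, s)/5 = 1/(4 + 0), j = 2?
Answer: -1400/579239 ≈ -0.0024170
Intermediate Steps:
F(w, s) = -5/4 (F(w, s) = -5/(4 + 0) = -5/4)
a(o, C) = C*o
g(D, I) = 3 + I*D² (g(D, I) = 3 + (I*D)*D = 3 + (D*I)*D = 3 + I*D²)
r(L) = -175*L/4 (r(L) = 7*(L*(5*(-5/4))) = 7*(L*(-25/4)) = 7*(-25*L/4) = -175*L/4)
r(160)/g(-118, 208) = (-175/4*160)/(3 + 208*(-118)²) = -7000/(3 + 208*13924) = -7000/(3 + 2896192) = -7000/2896195 = -7000*1/2896195 = -1400/579239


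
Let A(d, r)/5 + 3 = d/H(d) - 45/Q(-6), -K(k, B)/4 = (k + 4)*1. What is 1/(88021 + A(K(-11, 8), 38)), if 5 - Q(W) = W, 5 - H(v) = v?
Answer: 253/22258803 ≈ 1.1366e-5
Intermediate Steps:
H(v) = 5 - v
K(k, B) = -16 - 4*k (K(k, B) = -4*(k + 4) = -4*(4 + k) = -16 - 4*k)
Q(W) = 5 - W
A(d, r) = -390/11 + 5*d/(5 - d) (A(d, r) = -15 + 5*(d/(5 - d) - 45/(5 - 1*(-6))) = -15 + 5*(d/(5 - d) - 45/(5 + 6)) = -15 + 5*(d/(5 - d) - 45/11) = -15 + 5*(-45/11 + d/(5 - d)) = -15 + (-225/11 + 5*d/(5 - d)) = -390/11 + 5*d/(5 - d))
1/(88021 + A(K(-11, 8), 38)) = 1/(88021 + 5*(390 - 89*(-16 - 4*(-11)))/(11*(-5 + (-16 - 4*(-11))))) = 1/(88021 + 5*(390 - 89*(-16 + 44))/(11*(-5 + (-16 + 44)))) = 1/(88021 + 5*(390 - 89*28)/(11*(-5 + 28))) = 1/(88021 + (5/11)*(390 - 2492)/23) = 1/(88021 + (5/11)*(1/23)*(-2102)) = 1/(88021 - 10510/253) = 1/(22258803/253) = 253/22258803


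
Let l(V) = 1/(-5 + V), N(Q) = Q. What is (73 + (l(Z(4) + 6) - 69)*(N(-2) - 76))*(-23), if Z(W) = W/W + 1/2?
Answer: -623737/5 ≈ -1.2475e+5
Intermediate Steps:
Z(W) = 3/2 (Z(W) = 1 + 1*(1/2) = 1 + 1/2 = 3/2)
(73 + (l(Z(4) + 6) - 69)*(N(-2) - 76))*(-23) = (73 + (1/(-5 + (3/2 + 6)) - 69)*(-2 - 76))*(-23) = (73 + (1/(-5 + 15/2) - 69)*(-78))*(-23) = (73 + (1/(5/2) - 69)*(-78))*(-23) = (73 + (2/5 - 69)*(-78))*(-23) = (73 - 343/5*(-78))*(-23) = (73 + 26754/5)*(-23) = (27119/5)*(-23) = -623737/5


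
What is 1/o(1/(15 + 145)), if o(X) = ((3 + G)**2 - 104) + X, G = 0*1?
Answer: -160/15199 ≈ -0.010527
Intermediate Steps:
G = 0
o(X) = -95 + X (o(X) = ((3 + 0)**2 - 104) + X = (3**2 - 104) + X = (9 - 104) + X = -95 + X)
1/o(1/(15 + 145)) = 1/(-95 + 1/(15 + 145)) = 1/(-95 + 1/160) = 1/(-15199/160) = -160/15199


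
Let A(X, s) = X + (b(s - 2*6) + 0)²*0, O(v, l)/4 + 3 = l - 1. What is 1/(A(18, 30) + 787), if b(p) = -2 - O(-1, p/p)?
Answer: 1/805 ≈ 0.0012422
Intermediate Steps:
O(v, l) = -16 + 4*l (O(v, l) = -12 + 4*(l - 1) = -12 + 4*(-1 + l) = -12 + (-4 + 4*l) = -16 + 4*l)
b(p) = 10 (b(p) = -2 - (-16 + 4*(p/p)) = -2 - (-16 + 4*1) = -2 - (-16 + 4) = -2 - 1*(-12) = -2 + 12 = 10)
A(X, s) = X (A(X, s) = X + (10 + 0)²*0 = X + 10²*0 = X + 100*0 = X + 0 = X)
1/(A(18, 30) + 787) = 1/(18 + 787) = 1/805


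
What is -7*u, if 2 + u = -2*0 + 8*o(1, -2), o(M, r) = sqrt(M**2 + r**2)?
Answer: 14 - 56*sqrt(5) ≈ -111.22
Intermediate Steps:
u = -2 + 8*sqrt(5) (u = -2 + (-2*0 + 8*sqrt(1**2 + (-2)**2)) = -2 + (0 + 8*sqrt(1 + 4)) = -2 + (0 + 8*sqrt(5)) = -2 + 8*sqrt(5) ≈ 15.889)
-7*u = -7*(-2 + 8*sqrt(5)) = 14 - 56*sqrt(5)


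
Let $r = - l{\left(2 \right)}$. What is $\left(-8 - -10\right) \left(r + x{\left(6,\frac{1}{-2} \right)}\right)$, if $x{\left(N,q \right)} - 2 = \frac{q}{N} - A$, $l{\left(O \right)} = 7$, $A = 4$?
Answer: $- \frac{109}{6} \approx -18.167$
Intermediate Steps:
$r = -7$ ($r = \left(-1\right) 7 = -7$)
$x{\left(N,q \right)} = -2 + \frac{q}{N}$ ($x{\left(N,q \right)} = 2 + \left(\frac{q}{N} - 4\right) = 2 - \left(4 - \frac{q}{N}\right) = -2 + \frac{q}{N}$)
$\left(-8 - -10\right) \left(r + x{\left(6,\frac{1}{-2} \right)}\right) = \left(-8 - -10\right) \left(-7 - \left(2 - \frac{1}{\left(-2\right) 6}\right)\right) = \left(-8 + 10\right) \left(-7 - \frac{25}{12}\right) = 2 \left(-7 - \frac{25}{12}\right) = 2 \left(- \frac{109}{12}\right) = - \frac{109}{6}$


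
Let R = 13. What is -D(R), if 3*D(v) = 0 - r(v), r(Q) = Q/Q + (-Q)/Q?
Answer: 0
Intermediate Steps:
r(Q) = 0 (r(Q) = 1 - 1 = 0)
D(v) = 0 (D(v) = (0 - 1*0)/3 = (0 + 0)/3 = (1/3)*0 = 0)
-D(R) = -1*0 = 0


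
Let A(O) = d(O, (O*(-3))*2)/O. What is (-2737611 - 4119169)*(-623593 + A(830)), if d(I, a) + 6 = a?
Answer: 354898139665328/83 ≈ 4.2759e+12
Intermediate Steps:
d(I, a) = -6 + a
A(O) = (-6 - 6*O)/O (A(O) = (-6 + (O*(-3))*2)/O = (-6 - 3*O*2)/O = (-6 - 6*O)/O)
(-2737611 - 4119169)*(-623593 + A(830)) = (-2737611 - 4119169)*(-623593 + (-6 - 6/830)) = -6856780*(-623593 + (-6 - 6*1/830)) = -6856780*(-623593 + (-6 - 3/415)) = -6856780*(-623593 - 2493/415) = -6856780*(-258793588/415) = 354898139665328/83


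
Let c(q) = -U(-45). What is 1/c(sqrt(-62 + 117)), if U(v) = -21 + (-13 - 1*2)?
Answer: 1/36 ≈ 0.027778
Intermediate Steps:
U(v) = -36 (U(v) = -21 + (-13 - 2) = -21 - 15 = -36)
c(q) = 36 (c(q) = -1*(-36) = 36)
1/c(sqrt(-62 + 117)) = 1/36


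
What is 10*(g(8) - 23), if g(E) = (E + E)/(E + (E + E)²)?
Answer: -7570/33 ≈ -229.39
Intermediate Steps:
g(E) = 2*E/(E + 4*E²) (g(E) = (2*E)/(E + (2*E)²) = (2*E)/(E + 4*E²) = 2*E/(E + 4*E²))
10*(g(8) - 23) = 10*(2/(1 + 4*8) - 23) = 10*(2/(1 + 32) - 23) = 10*(2/33 - 23) = 10*(-757/33) = -7570/33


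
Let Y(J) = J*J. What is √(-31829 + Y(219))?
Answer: 2*√4033 ≈ 127.01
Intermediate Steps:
Y(J) = J²
√(-31829 + Y(219)) = √(-31829 + 219²) = √(-31829 + 47961) = √16132 = 2*√4033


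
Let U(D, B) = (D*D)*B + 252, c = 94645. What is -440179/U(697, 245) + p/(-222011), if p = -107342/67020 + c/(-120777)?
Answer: -43818392935030908529/11882920986517059071810 ≈ -0.0036875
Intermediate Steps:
U(D, B) = 252 + B*D**2 (U(D, B) = D**2*B + 252 = B*D**2 + 252 = 252 + B*D**2)
p = -1072641813/449693030 (p = -107342/67020 + 94645/(-120777) = -107342*1/67020 + 94645*(-1/120777) = -53671/33510 - 94645/120777 = -1072641813/449693030 ≈ -2.3853)
-440179/U(697, 245) + p/(-222011) = -440179/(252 + 245*697**2) - 1072641813/449693030/(-222011) = -440179/(252 + 245*485809) - 1072641813/449693030*(-1/222011) = -440179/(252 + 119023205) + 1072641813/99836799283330 = -440179/119023457 + 1072641813/99836799283330 = -43818392935030908529/11882920986517059071810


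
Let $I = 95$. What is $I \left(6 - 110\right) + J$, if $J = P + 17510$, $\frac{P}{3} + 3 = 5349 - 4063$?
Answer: $11479$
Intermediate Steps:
$P = 3849$ ($P = -9 + 3 \left(5349 - 4063\right) = -9 + 3 \cdot 1286 = -9 + 3858 = 3849$)
$J = 21359$ ($J = 3849 + 17510 = 21359$)
$I \left(6 - 110\right) + J = 95 \left(6 - 110\right) + 21359 = 95 \left(-104\right) + 21359 = -9880 + 21359 = 11479$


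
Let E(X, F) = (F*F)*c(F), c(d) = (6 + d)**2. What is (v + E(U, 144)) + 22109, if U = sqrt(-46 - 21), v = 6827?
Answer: 466588936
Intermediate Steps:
U = I*sqrt(67) (U = sqrt(-67) = I*sqrt(67) ≈ 8.1853*I)
E(X, F) = F**2*(6 + F)**2 (E(X, F) = (F*F)*(6 + F)**2 = F**2*(6 + F)**2)
(v + E(U, 144)) + 22109 = (6827 + 144**2*(6 + 144)**2) + 22109 = (6827 + 20736*150**2) + 22109 = (6827 + 20736*22500) + 22109 = (6827 + 466560000) + 22109 = 466566827 + 22109 = 466588936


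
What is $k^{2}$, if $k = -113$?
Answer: $12769$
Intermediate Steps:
$k^{2} = \left(-113\right)^{2} = 12769$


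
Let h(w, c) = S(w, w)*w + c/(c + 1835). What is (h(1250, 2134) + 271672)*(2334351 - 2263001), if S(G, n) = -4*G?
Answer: -1692991494152300/3969 ≈ -4.2655e+11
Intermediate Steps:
h(w, c) = -4*w**2 + c/(1835 + c) (h(w, c) = (-4*w)*w + c/(c + 1835) = -4*w**2 + c/(1835 + c))
(h(1250, 2134) + 271672)*(2334351 - 2263001) = ((2134 - 7340*1250**2 - 4*2134*1250**2)/(1835 + 2134) + 271672)*(2334351 - 2263001) = ((2134 - 7340*1562500 - 4*2134*1562500)/3969 + 271672)*71350 = ((2134 - 11468750000 - 13337500000)/3969 + 271672)*71350 = ((1/3969)*(-24806247866) + 271672)*71350 = (-24806247866/3969 + 271672)*71350 = -23727981698/3969*71350 = -1692991494152300/3969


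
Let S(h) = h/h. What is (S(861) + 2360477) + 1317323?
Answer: 3677801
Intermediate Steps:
S(h) = 1
(S(861) + 2360477) + 1317323 = (1 + 2360477) + 1317323 = 2360478 + 1317323 = 3677801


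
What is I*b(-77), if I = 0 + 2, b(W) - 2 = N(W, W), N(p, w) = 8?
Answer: 20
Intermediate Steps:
b(W) = 10 (b(W) = 2 + 8 = 10)
I = 2
I*b(-77) = 2*10 = 20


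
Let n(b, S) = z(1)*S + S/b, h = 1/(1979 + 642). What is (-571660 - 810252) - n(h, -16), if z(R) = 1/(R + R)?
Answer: -1339968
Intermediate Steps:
z(R) = 1/(2*R)
h = 1/2621 ≈ 0.00038153
n(b, S) = S/2 + S/b (n(b, S) = ((½)/1)*S + S/b = ((½)*1)*S + S/b = S/2 + S/b)
(-571660 - 810252) - n(h, -16) = (-571660 - 810252) - ((½)*(-16) - 16/1/2621) = -1381912 - (-8 - 16*2621) = -1381912 - (-8 - 41936) = -1381912 - 1*(-41944) = -1381912 + 41944 = -1339968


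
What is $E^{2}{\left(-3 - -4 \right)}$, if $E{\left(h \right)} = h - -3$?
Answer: $16$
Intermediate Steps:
$E{\left(h \right)} = 3 + h$ ($E{\left(h \right)} = h + 3 = 3 + h$)
$E^{2}{\left(-3 - -4 \right)} = \left(3 - -1\right)^{2} = \left(3 + \left(-3 + 4\right)\right)^{2} = \left(3 + 1\right)^{2} = 4^{2} = 16$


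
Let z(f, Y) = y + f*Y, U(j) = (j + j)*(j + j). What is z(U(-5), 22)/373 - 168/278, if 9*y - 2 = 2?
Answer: 2470768/466623 ≈ 5.2950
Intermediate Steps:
y = 4/9 (y = 2/9 + (⅑)*2 = 2/9 + 2/9 = 4/9 ≈ 0.44444)
U(j) = 4*j² (U(j) = (2*j)*(2*j) = 4*j²)
z(f, Y) = 4/9 + Y*f (z(f, Y) = 4/9 + f*Y = 4/9 + Y*f)
z(U(-5), 22)/373 - 168/278 = (4/9 + 22*(4*(-5)²))/373 - 168/278 = (4/9 + 22*(4*25))*(1/373) - 168*1/278 = (4/9 + 22*100)*(1/373) - 84/139 = (4/9 + 2200)*(1/373) - 84/139 = (19804/9)*(1/373) - 84/139 = 19804/3357 - 84/139 = 2470768/466623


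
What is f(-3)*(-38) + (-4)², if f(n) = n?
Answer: 130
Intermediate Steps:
f(-3)*(-38) + (-4)² = -3*(-38) + (-4)² = 114 + 16 = 130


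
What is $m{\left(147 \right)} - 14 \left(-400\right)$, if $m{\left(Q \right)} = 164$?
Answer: $5764$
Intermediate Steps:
$m{\left(147 \right)} - 14 \left(-400\right) = 164 - 14 \left(-400\right) = 164 - -5600 = 164 + 5600 = 5764$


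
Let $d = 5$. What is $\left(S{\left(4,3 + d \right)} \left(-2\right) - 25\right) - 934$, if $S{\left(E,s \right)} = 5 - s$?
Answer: $-953$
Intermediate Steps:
$\left(S{\left(4,3 + d \right)} \left(-2\right) - 25\right) - 934 = \left(\left(5 - \left(3 + 5\right)\right) \left(-2\right) - 25\right) - 934 = \left(\left(5 - 8\right) \left(-2\right) - 25\right) - 934 = \left(\left(-3\right) \left(-2\right) - 25\right) - 934 = \left(6 - 25\right) - 934 = -19 - 934 = -953$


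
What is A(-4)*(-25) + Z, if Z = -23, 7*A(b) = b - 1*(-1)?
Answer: -86/7 ≈ -12.286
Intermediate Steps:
A(b) = ⅐ + b/7 (A(b) = (b - 1*(-1))/7 = (b + 1)/7 = (1 + b)/7 = ⅐ + b/7)
A(-4)*(-25) + Z = (⅐ + (⅐)*(-4))*(-25) - 23 = (⅐ - 4/7)*(-25) - 23 = -3/7*(-25) - 23 = 75/7 - 23 = -86/7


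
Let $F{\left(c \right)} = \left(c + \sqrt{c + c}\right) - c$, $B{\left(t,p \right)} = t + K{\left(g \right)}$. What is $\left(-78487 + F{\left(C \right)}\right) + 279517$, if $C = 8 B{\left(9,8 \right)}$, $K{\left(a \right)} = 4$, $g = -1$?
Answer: $201030 + 4 \sqrt{13} \approx 2.0104 \cdot 10^{5}$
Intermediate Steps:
$B{\left(t,p \right)} = 4 + t$ ($B{\left(t,p \right)} = t + 4 = 4 + t$)
$C = 104$ ($C = 8 \left(4 + 9\right) = 8 \cdot 13 = 104$)
$F{\left(c \right)} = \sqrt{2} \sqrt{c}$ ($F{\left(c \right)} = \left(c + \sqrt{2 c}\right) - c = \left(c + \sqrt{2} \sqrt{c}\right) - c = \sqrt{2} \sqrt{c}$)
$\left(-78487 + F{\left(C \right)}\right) + 279517 = \left(-78487 + \sqrt{2} \sqrt{104}\right) + 279517 = \left(-78487 + \sqrt{2} \cdot 2 \sqrt{26}\right) + 279517 = \left(-78487 + 4 \sqrt{13}\right) + 279517 = 201030 + 4 \sqrt{13}$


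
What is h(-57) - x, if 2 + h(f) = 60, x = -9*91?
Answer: 877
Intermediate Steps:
x = -819
h(f) = 58 (h(f) = -2 + 60 = 58)
h(-57) - x = 58 - 1*(-819) = 58 + 819 = 877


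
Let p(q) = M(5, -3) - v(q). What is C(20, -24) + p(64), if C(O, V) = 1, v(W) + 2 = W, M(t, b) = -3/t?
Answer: -308/5 ≈ -61.600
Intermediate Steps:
v(W) = -2 + W
p(q) = 7/5 - q (p(q) = -3/5 - (-2 + q) = -3*⅕ + (2 - q) = -⅗ + (2 - q) = 7/5 - q)
C(20, -24) + p(64) = 1 + (7/5 - 1*64) = 1 + (7/5 - 64) = 1 - 313/5 = -308/5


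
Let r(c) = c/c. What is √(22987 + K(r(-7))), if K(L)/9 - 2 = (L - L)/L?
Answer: √23005 ≈ 151.67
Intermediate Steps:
r(c) = 1
K(L) = 18 (K(L) = 18 + 9*((L - L)/L) = 18 + 9*(0/L) = 18 + 9*0 = 18 + 0 = 18)
√(22987 + K(r(-7))) = √(22987 + 18) = √23005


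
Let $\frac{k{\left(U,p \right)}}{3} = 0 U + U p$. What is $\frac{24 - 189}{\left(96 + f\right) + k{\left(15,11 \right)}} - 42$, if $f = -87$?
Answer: $- \frac{7111}{168} \approx -42.327$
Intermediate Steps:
$k{\left(U,p \right)} = 3 U p$ ($k{\left(U,p \right)} = 3 \left(0 U + U p\right) = 3 \left(0 + U p\right) = 3 U p$)
$\frac{24 - 189}{\left(96 + f\right) + k{\left(15,11 \right)}} - 42 = \frac{24 - 189}{\left(96 - 87\right) + 3 \cdot 15 \cdot 11} - 42 = - \frac{165}{9 + 495} - 42 = - \frac{165}{504} - 42 = \left(-165\right) \frac{1}{504} - 42 = - \frac{55}{168} - 42 = - \frac{7111}{168}$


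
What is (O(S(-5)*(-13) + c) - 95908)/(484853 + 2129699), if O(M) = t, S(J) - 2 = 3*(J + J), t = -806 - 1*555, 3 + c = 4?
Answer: -97269/2614552 ≈ -0.037203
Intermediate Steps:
c = 1 (c = -3 + 4 = 1)
t = -1361 (t = -806 - 555 = -1361)
S(J) = 2 + 6*J (S(J) = 2 + 3*(J + J) = 2 + 3*(2*J) = 2 + 6*J)
O(M) = -1361
(O(S(-5)*(-13) + c) - 95908)/(484853 + 2129699) = (-1361 - 95908)/(484853 + 2129699) = -97269/2614552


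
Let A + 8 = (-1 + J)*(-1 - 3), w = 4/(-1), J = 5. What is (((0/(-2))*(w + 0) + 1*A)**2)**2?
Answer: 331776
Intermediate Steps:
w = -4 (w = 4*(-1) = -4)
A = -24 (A = -8 + (-1 + 5)*(-1 - 3) = -8 + 4*(-4) = -8 - 16 = -24)
(((0/(-2))*(w + 0) + 1*A)**2)**2 = (((0/(-2))*(-4 + 0) + 1*(-24))**2)**2 = (((0*(-1/2))*(-4) - 24)**2)**2 = ((0*(-4) - 24)**2)**2 = ((0 - 24)**2)**2 = ((-24)**2)**2 = 576**2 = 331776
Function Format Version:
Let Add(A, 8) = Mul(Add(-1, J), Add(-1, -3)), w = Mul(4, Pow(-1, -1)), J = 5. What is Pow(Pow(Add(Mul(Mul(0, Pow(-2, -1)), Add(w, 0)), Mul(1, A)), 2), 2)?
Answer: 331776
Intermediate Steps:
w = -4 (w = Mul(4, -1) = -4)
A = -24 (A = Add(-8, Mul(Add(-1, 5), Add(-1, -3))) = Add(-8, Mul(4, -4)) = Add(-8, -16) = -24)
Pow(Pow(Add(Mul(Mul(0, Pow(-2, -1)), Add(w, 0)), Mul(1, A)), 2), 2) = Pow(Pow(Add(Mul(Mul(0, Pow(-2, -1)), Add(-4, 0)), Mul(1, -24)), 2), 2) = Pow(Pow(Add(Mul(Mul(0, Rational(-1, 2)), -4), -24), 2), 2) = Pow(Pow(Add(Mul(0, -4), -24), 2), 2) = Pow(Pow(Add(0, -24), 2), 2) = Pow(Pow(-24, 2), 2) = Pow(576, 2) = 331776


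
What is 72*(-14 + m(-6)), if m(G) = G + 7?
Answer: -936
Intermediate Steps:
m(G) = 7 + G
72*(-14 + m(-6)) = 72*(-14 + (7 - 6)) = 72*(-14 + 1) = 72*(-13) = -936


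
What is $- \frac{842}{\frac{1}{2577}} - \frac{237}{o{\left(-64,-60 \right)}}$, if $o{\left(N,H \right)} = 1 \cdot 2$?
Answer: $- \frac{4339905}{2} \approx -2.17 \cdot 10^{6}$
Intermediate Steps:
$o{\left(N,H \right)} = 2$
$- \frac{842}{\frac{1}{2577}} - \frac{237}{o{\left(-64,-60 \right)}} = - \frac{842}{\frac{1}{2577}} - \frac{237}{2} = - 842 \frac{1}{\frac{1}{2577}} - \frac{237}{2} = \left(-842\right) 2577 - \frac{237}{2} = -2169834 - \frac{237}{2} = - \frac{4339905}{2}$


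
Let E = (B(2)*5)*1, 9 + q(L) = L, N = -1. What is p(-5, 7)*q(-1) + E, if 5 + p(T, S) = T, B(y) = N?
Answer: 95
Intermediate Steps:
q(L) = -9 + L
B(y) = -1
p(T, S) = -5 + T
E = -5 (E = -1*5*1 = -5*1 = -5)
p(-5, 7)*q(-1) + E = (-5 - 5)*(-9 - 1) - 5 = -10*(-10) - 5 = 100 - 5 = 95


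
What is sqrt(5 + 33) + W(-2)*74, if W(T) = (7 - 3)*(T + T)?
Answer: -1184 + sqrt(38) ≈ -1177.8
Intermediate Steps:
W(T) = 8*T (W(T) = 4*(2*T) = 8*T)
sqrt(5 + 33) + W(-2)*74 = sqrt(5 + 33) + (8*(-2))*74 = sqrt(38) - 16*74 = sqrt(38) - 1184 = -1184 + sqrt(38)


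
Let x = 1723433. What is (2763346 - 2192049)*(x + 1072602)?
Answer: 1597366407395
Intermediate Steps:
(2763346 - 2192049)*(x + 1072602) = (2763346 - 2192049)*(1723433 + 1072602) = 571297*2796035 = 1597366407395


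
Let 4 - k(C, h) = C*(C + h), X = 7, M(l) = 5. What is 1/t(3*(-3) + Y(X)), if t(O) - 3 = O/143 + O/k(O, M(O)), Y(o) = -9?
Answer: 16445/48552 ≈ 0.33871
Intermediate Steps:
k(C, h) = 4 - C*(C + h)
t(O) = 3 + O/143 + O/(4 - O**2 - 5*O) (t(O) = 3 + (O/143 + O/(4 - O**2 - 1*O*5)) = 3 + (O*(1/143) + O/(4 - O**2 - 5*O)) = 3 + (O/143 + O/(4 - O**2 - 5*O)) = 3 + O/143 + O/(4 - O**2 - 5*O))
1/t(3*(-3) + Y(X)) = 1/((-1716 + (3*(-3) - 9)**3 + 434*(3*(-3) - 9)**2 + 1998*(3*(-3) - 9))/(143*(-4 + (3*(-3) - 9)**2 + 5*(3*(-3) - 9)))) = 1/((-1716 + (-9 - 9)**3 + 434*(-9 - 9)**2 + 1998*(-9 - 9))/(143*(-4 + (-9 - 9)**2 + 5*(-9 - 9)))) = 1/((-1716 + (-18)**3 + 434*(-18)**2 + 1998*(-18))/(143*(-4 + (-18)**2 + 5*(-18)))) = 1/((-1716 - 5832 + 434*324 - 35964)/(143*(-4 + 324 - 90))) = 1/((1/143)*(-1716 - 5832 + 140616 - 35964)/230) = 1/((1/143)*(1/230)*97104) = 1/(48552/16445) = 16445/48552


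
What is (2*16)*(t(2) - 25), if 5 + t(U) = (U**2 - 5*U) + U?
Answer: -1088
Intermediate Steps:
t(U) = -5 + U**2 - 4*U (t(U) = -5 + ((U**2 - 5*U) + U) = -5 + (U**2 - 4*U) = -5 + U**2 - 4*U)
(2*16)*(t(2) - 25) = (2*16)*((-5 + 2**2 - 4*2) - 25) = 32*((-5 + 4 - 8) - 25) = 32*(-9 - 25) = 32*(-34) = -1088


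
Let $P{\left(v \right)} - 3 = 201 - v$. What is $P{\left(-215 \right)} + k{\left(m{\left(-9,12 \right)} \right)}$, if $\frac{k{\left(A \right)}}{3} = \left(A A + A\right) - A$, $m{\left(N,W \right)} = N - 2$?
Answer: $782$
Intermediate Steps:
$P{\left(v \right)} = 204 - v$ ($P{\left(v \right)} = 3 - \left(-201 + v\right) = 204 - v$)
$m{\left(N,W \right)} = -2 + N$
$k{\left(A \right)} = 3 A^{2}$ ($k{\left(A \right)} = 3 \left(\left(A A + A\right) - A\right) = 3 \left(\left(A^{2} + A\right) - A\right) = 3 \left(\left(A + A^{2}\right) - A\right) = 3 A^{2}$)
$P{\left(-215 \right)} + k{\left(m{\left(-9,12 \right)} \right)} = \left(204 - -215\right) + 3 \left(-2 - 9\right)^{2} = \left(204 + 215\right) + 3 \left(-11\right)^{2} = 419 + 3 \cdot 121 = 419 + 363 = 782$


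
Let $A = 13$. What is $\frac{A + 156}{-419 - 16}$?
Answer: $- \frac{169}{435} \approx -0.38851$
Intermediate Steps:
$\frac{A + 156}{-419 - 16} = \frac{13 + 156}{-419 - 16} = \frac{169}{-435} = 169 \left(- \frac{1}{435}\right) = - \frac{169}{435}$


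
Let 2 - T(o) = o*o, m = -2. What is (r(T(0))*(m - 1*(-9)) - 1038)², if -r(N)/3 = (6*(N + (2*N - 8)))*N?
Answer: 285156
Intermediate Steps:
T(o) = 2 - o² (T(o) = 2 - o*o = 2 - o²)
r(N) = -3*N*(-48 + 18*N) (r(N) = -3*6*(N + (2*N - 8))*N = -3*6*(N + (-8 + 2*N))*N = -3*6*(-8 + 3*N)*N = -3*(-48 + 18*N)*N = -3*N*(-48 + 18*N))
(r(T(0))*(m - 1*(-9)) - 1038)² = ((18*(2 - 1*0²)*(8 - 3*(2 - 1*0²)))*(-2 - 1*(-9)) - 1038)² = ((18*(2 - 1*0)*(8 - 3*(2 - 1*0)))*(-2 + 9) - 1038)² = ((18*(2 + 0)*(8 - 3*(2 + 0)))*7 - 1038)² = ((18*2*(8 - 3*2))*7 - 1038)² = ((18*2*(8 - 6))*7 - 1038)² = ((18*2*2)*7 - 1038)² = (72*7 - 1038)² = (504 - 1038)² = (-534)² = 285156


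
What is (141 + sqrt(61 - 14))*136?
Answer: 19176 + 136*sqrt(47) ≈ 20108.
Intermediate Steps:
(141 + sqrt(61 - 14))*136 = (141 + sqrt(47))*136 = 19176 + 136*sqrt(47)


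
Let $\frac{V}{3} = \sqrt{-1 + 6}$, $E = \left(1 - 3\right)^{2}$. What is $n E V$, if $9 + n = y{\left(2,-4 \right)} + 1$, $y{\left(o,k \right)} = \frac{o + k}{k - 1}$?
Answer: $- \frac{456 \sqrt{5}}{5} \approx -203.93$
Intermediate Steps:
$y{\left(o,k \right)} = \frac{k + o}{-1 + k}$
$E = 4$ ($E = \left(-2\right)^{2} = 4$)
$n = - \frac{38}{5}$ ($n = -9 + \left(\frac{-4 + 2}{-1 - 4} + 1\right) = -9 + \left(\frac{1}{-5} \left(-2\right) + 1\right) = -9 + \left(\left(- \frac{1}{5}\right) \left(-2\right) + 1\right) = -9 + \left(\frac{2}{5} + 1\right) = -9 + \frac{7}{5} = - \frac{38}{5} \approx -7.6$)
$V = 3 \sqrt{5}$ ($V = 3 \sqrt{-1 + 6} = 3 \sqrt{5} \approx 6.7082$)
$n E V = \left(- \frac{38}{5}\right) 4 \cdot 3 \sqrt{5} = - \frac{152 \cdot 3 \sqrt{5}}{5} = - \frac{456 \sqrt{5}}{5}$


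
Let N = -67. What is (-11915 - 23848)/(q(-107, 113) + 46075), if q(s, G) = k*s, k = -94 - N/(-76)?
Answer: -2717988/4273277 ≈ -0.63604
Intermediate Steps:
k = -7211/76 (k = -94 - (-67)/(-76) = -94 - (-67)*(-1)/76 = -94 - 1*67/76 = -94 - 67/76 = -7211/76 ≈ -94.882)
q(s, G) = -7211*s/76
(-11915 - 23848)/(q(-107, 113) + 46075) = (-11915 - 23848)/(-7211/76*(-107) + 46075) = -35763/(771577/76 + 46075) = -35763/4273277/76 = -35763*76/4273277 = -2717988/4273277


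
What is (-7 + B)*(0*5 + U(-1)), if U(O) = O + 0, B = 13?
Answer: -6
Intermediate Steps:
U(O) = O
(-7 + B)*(0*5 + U(-1)) = (-7 + 13)*(0*5 - 1) = 6*(0 - 1) = 6*(-1) = -6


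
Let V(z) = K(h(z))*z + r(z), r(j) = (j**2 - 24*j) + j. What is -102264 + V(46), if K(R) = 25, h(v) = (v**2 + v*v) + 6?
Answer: -100056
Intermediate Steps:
h(v) = 6 + 2*v**2 (h(v) = (v**2 + v**2) + 6 = 2*v**2 + 6 = 6 + 2*v**2)
r(j) = j**2 - 23*j
V(z) = 25*z + z*(-23 + z)
-102264 + V(46) = -102264 + 46*(2 + 46) = -102264 + 46*48 = -102264 + 2208 = -100056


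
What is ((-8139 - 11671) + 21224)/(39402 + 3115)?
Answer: 1414/42517 ≈ 0.033257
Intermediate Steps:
((-8139 - 11671) + 21224)/(39402 + 3115) = (-19810 + 21224)/42517 = 1414*(1/42517) = 1414/42517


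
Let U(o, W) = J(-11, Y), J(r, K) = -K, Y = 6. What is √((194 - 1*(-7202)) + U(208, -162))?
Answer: √7390 ≈ 85.965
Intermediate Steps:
U(o, W) = -6 (U(o, W) = -1*6 = -6)
√((194 - 1*(-7202)) + U(208, -162)) = √((194 - 1*(-7202)) - 6) = √((194 + 7202) - 6) = √(7396 - 6) = √7390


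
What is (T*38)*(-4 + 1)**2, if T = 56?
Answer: 19152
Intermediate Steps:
(T*38)*(-4 + 1)**2 = (56*38)*(-4 + 1)**2 = 2128*(-3)**2 = 2128*9 = 19152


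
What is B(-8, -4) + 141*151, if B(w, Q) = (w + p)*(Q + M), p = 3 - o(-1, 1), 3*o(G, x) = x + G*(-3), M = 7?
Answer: 21272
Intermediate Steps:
o(G, x) = -G + x/3 (o(G, x) = (x + G*(-3))/3 = (x - 3*G)/3 = -G + x/3)
p = 5/3 (p = 3 - (-1*(-1) + (⅓)*1) = 3 - (1 + ⅓) = 3 - 1*4/3 = 3 - 4/3 = 5/3 ≈ 1.6667)
B(w, Q) = (7 + Q)*(5/3 + w) (B(w, Q) = (w + 5/3)*(Q + 7) = (5/3 + w)*(7 + Q) = (7 + Q)*(5/3 + w))
B(-8, -4) + 141*151 = (35/3 + 7*(-8) + (5/3)*(-4) - 4*(-8)) + 141*151 = (35/3 - 56 - 20/3 + 32) + 21291 = -19 + 21291 = 21272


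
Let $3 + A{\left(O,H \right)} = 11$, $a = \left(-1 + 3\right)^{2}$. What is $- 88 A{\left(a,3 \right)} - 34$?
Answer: $-738$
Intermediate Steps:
$a = 4$ ($a = 2^{2} = 4$)
$A{\left(O,H \right)} = 8$ ($A{\left(O,H \right)} = -3 + 11 = 8$)
$- 88 A{\left(a,3 \right)} - 34 = \left(-88\right) 8 - 34 = -704 - 34 = -738$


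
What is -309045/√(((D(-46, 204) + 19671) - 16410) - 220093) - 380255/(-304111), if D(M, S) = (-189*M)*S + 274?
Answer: 380255/304111 - 103015*√173002/173002 ≈ -246.42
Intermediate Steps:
D(M, S) = 274 - 189*M*S (D(M, S) = -189*M*S + 274 = 274 - 189*M*S)
-309045/√(((D(-46, 204) + 19671) - 16410) - 220093) - 380255/(-304111) = -309045/√((((274 - 189*(-46)*204) + 19671) - 16410) - 220093) - 380255/(-304111) = -309045/√((((274 + 1773576) + 19671) - 16410) - 220093) - 380255*(-1/304111) = -309045/√(((1773850 + 19671) - 16410) - 220093) + 380255/304111 = -309045/√((1793521 - 16410) - 220093) + 380255/304111 = -309045/√(1777111 - 220093) + 380255/304111 = -309045*√173002/519006 + 380255/304111 = -103015*√173002/173002 + 380255/304111 = 380255/304111 - 103015*√173002/173002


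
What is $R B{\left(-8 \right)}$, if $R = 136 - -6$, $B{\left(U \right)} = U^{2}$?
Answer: $9088$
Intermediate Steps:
$R = 142$ ($R = 136 + 6 = 142$)
$R B{\left(-8 \right)} = 142 \left(-8\right)^{2} = 142 \cdot 64 = 9088$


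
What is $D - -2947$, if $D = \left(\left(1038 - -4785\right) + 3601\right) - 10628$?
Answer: $1743$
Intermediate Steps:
$D = -1204$ ($D = \left(\left(1038 + 4785\right) + 3601\right) - 10628 = \left(5823 + 3601\right) - 10628 = 9424 - 10628 = -1204$)
$D - -2947 = -1204 - -2947 = -1204 + 2947 = 1743$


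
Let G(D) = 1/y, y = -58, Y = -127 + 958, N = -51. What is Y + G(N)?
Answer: 48197/58 ≈ 830.98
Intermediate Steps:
Y = 831
G(D) = -1/58 (G(D) = 1/(-58) = -1/58)
Y + G(N) = 831 - 1/58 = 48197/58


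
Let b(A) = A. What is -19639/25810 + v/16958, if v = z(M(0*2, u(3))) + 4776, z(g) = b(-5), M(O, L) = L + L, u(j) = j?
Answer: -52474663/109421495 ≈ -0.47956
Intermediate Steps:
M(O, L) = 2*L
z(g) = -5
v = 4771 (v = -5 + 4776 = 4771)
-19639/25810 + v/16958 = -19639/25810 + 4771/16958 = -52474663/109421495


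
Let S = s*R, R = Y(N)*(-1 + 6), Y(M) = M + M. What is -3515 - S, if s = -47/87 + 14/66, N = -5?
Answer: -3379555/957 ≈ -3531.4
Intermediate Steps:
Y(M) = 2*M
s = -314/957 (s = -47*1/87 + 14*(1/66) = -47/87 + 7/33 = -314/957 ≈ -0.32811)
R = -50 (R = (2*(-5))*(-1 + 6) = -10*5 = -50)
S = 15700/957 (S = -314/957*(-50) = 15700/957 ≈ 16.405)
-3515 - S = -3515 - 1*15700/957 = -3515 - 15700/957 = -3379555/957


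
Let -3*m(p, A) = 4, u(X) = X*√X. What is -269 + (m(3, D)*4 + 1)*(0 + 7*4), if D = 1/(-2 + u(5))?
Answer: -1171/3 ≈ -390.33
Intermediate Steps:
u(X) = X^(3/2)
D = 1/(-2 + 5*√5) (D = 1/(-2 + 5^(3/2)) = 1/(-2 + 5*√5) ≈ 0.10893)
m(p, A) = -4/3 (m(p, A) = -⅓*4 = -4/3)
-269 + (m(3, D)*4 + 1)*(0 + 7*4) = -269 + (-4/3*4 + 1)*(0 + 7*4) = -269 + (-16/3 + 1)*(0 + 28) = -269 - 13/3*28 = -269 - 364/3 = -1171/3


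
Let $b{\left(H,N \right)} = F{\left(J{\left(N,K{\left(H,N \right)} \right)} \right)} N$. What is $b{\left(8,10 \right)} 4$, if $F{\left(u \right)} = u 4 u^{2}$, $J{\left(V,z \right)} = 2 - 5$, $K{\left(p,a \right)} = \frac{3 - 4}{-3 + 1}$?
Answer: $-4320$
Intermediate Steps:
$K{\left(p,a \right)} = \frac{1}{2}$ ($K{\left(p,a \right)} = - \frac{1}{-2} = \left(-1\right) \left(- \frac{1}{2}\right) = \frac{1}{2}$)
$J{\left(V,z \right)} = -3$ ($J{\left(V,z \right)} = 2 - 5 = -3$)
$F{\left(u \right)} = 4 u^{3}$ ($F{\left(u \right)} = 4 u u^{2} = 4 u^{3}$)
$b{\left(H,N \right)} = - 108 N$ ($b{\left(H,N \right)} = 4 \left(-3\right)^{3} N = 4 \left(-27\right) N = - 108 N$)
$b{\left(8,10 \right)} 4 = \left(-108\right) 10 \cdot 4 = \left(-1080\right) 4 = -4320$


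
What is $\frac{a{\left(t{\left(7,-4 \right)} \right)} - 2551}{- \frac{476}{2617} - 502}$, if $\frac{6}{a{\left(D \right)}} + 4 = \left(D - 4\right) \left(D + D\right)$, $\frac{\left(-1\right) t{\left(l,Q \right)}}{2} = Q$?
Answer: $\frac{22252351}{4380700} \approx 5.0796$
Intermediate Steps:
$t{\left(l,Q \right)} = - 2 Q$
$a{\left(D \right)} = \frac{6}{-4 + 2 D \left(-4 + D\right)}$ ($a{\left(D \right)} = \frac{6}{-4 + \left(D - 4\right) \left(D + D\right)} = \frac{6}{-4 + \left(-4 + D\right) 2 D} = \frac{6}{-4 + 2 D \left(-4 + D\right)}$)
$\frac{a{\left(t{\left(7,-4 \right)} \right)} - 2551}{- \frac{476}{2617} - 502} = \frac{\frac{3}{-2 + \left(\left(-2\right) \left(-4\right)\right)^{2} - 4 \left(\left(-2\right) \left(-4\right)\right)} - 2551}{- \frac{476}{2617} - 502} = \frac{\frac{3}{-2 + 8^{2} - 32} - 2551}{\left(-476\right) \frac{1}{2617} - 502} = \frac{\frac{3}{-2 + 64 - 32} - 2551}{- \frac{476}{2617} - 502} = \frac{\frac{3}{30} - 2551}{- \frac{1314210}{2617}} = \left(3 \cdot \frac{1}{30} - 2551\right) \left(- \frac{2617}{1314210}\right) = \left(\frac{1}{10} - 2551\right) \left(- \frac{2617}{1314210}\right) = \left(- \frac{25509}{10}\right) \left(- \frac{2617}{1314210}\right) = \frac{22252351}{4380700}$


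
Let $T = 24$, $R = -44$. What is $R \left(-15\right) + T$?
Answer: $684$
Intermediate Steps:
$R \left(-15\right) + T = \left(-44\right) \left(-15\right) + 24 = 660 + 24 = 684$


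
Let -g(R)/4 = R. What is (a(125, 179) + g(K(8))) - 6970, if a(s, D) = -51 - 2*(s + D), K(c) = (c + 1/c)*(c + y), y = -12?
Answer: -7499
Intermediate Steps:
K(c) = (-12 + c)*(c + 1/c) (K(c) = (c + 1/c)*(c - 12) = (c + 1/c)*(-12 + c) = (-12 + c)*(c + 1/c))
a(s, D) = -51 - 2*D - 2*s (a(s, D) = -51 - 2*(D + s) = -51 - (2*D + 2*s) = -51 + (-2*D - 2*s) = -51 - 2*D - 2*s)
g(R) = -4*R
(a(125, 179) + g(K(8))) - 6970 = ((-51 - 2*179 - 2*125) - 4*(1 + 8² - 12*8 - 12/8)) - 6970 = ((-51 - 358 - 250) - 4*(1 + 64 - 96 - 12*⅛)) - 6970 = (-659 - 4*(1 + 64 - 96 - 3/2)) - 6970 = (-659 - 4*(-65/2)) - 6970 = (-659 + 130) - 6970 = -529 - 6970 = -7499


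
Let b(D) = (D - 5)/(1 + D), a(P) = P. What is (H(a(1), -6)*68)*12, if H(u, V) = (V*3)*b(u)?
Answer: 29376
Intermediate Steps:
b(D) = (-5 + D)/(1 + D)
H(u, V) = 3*V*(-5 + u)/(1 + u) (H(u, V) = (V*3)*((-5 + u)/(1 + u)) = (3*V)*((-5 + u)/(1 + u)) = 3*V*(-5 + u)/(1 + u))
(H(a(1), -6)*68)*12 = ((3*(-6)*(-5 + 1)/(1 + 1))*68)*12 = ((3*(-6)*(-4)/2)*68)*12 = ((3*(-6)*(½)*(-4))*68)*12 = (36*68)*12 = 2448*12 = 29376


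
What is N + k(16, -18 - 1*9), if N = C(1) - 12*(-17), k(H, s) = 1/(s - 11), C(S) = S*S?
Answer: 7789/38 ≈ 204.97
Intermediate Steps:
C(S) = S**2
k(H, s) = 1/(-11 + s)
N = 205 (N = 1**2 - 12*(-17) = 1 + 204 = 205)
N + k(16, -18 - 1*9) = 205 + 1/(-11 + (-18 - 1*9)) = 205 + 1/(-11 + (-18 - 9)) = 205 + 1/(-11 - 27) = 205 + 1/(-38) = 205 - 1/38 = 7789/38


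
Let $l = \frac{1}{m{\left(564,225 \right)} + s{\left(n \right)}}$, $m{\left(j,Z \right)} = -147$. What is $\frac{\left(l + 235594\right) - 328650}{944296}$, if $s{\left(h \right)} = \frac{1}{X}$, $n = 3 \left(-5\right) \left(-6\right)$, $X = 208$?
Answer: $- \frac{355648426}{3608981275} \approx -0.098545$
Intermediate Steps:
$n = 90$ ($n = \left(-15\right) \left(-6\right) = 90$)
$s{\left(h \right)} = \frac{1}{208}$
$l = - \frac{208}{30575}$ ($l = \frac{1}{-147 + \frac{1}{208}} = \frac{1}{- \frac{30575}{208}} = - \frac{208}{30575} \approx -0.0068029$)
$\frac{\left(l + 235594\right) - 328650}{944296} = \frac{\left(- \frac{208}{30575} + 235594\right) - 328650}{944296} = \left(\frac{7203286342}{30575} - 328650\right) \frac{1}{944296} = \left(- \frac{2845187408}{30575}\right) \frac{1}{944296} = - \frac{355648426}{3608981275}$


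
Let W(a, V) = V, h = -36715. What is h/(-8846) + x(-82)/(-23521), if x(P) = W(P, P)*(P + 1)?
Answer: 804818383/208066766 ≈ 3.8681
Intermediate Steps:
x(P) = P*(1 + P) (x(P) = P*(P + 1) = P*(1 + P))
h/(-8846) + x(-82)/(-23521) = -36715/(-8846) - 82*(1 - 82)/(-23521) = -36715*(-1/8846) - 82*(-81)*(-1/23521) = 36715/8846 + 6642*(-1/23521) = 36715/8846 - 6642/23521 = 804818383/208066766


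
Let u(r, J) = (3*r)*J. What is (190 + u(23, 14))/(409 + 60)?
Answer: 1156/469 ≈ 2.4648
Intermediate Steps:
u(r, J) = 3*J*r
(190 + u(23, 14))/(409 + 60) = (190 + 3*14*23)/(409 + 60) = (190 + 966)/469 = 1156*(1/469) = 1156/469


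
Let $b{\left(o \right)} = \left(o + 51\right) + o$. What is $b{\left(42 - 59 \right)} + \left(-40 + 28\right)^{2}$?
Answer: $161$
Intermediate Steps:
$b{\left(o \right)} = 51 + 2 o$ ($b{\left(o \right)} = \left(51 + o\right) + o = 51 + 2 o$)
$b{\left(42 - 59 \right)} + \left(-40 + 28\right)^{2} = \left(51 + 2 \left(42 - 59\right)\right) + \left(-40 + 28\right)^{2} = \left(51 + 2 \left(-17\right)\right) + \left(-12\right)^{2} = \left(51 - 34\right) + 144 = 17 + 144 = 161$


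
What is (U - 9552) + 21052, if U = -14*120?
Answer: 9820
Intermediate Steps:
U = -1680
(U - 9552) + 21052 = (-1680 - 9552) + 21052 = -11232 + 21052 = 9820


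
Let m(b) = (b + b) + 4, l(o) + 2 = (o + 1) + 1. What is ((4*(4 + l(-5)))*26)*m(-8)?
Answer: 1248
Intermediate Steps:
l(o) = o (l(o) = -2 + ((o + 1) + 1) = -2 + ((1 + o) + 1) = -2 + (2 + o) = o)
m(b) = 4 + 2*b (m(b) = 2*b + 4 = 4 + 2*b)
((4*(4 + l(-5)))*26)*m(-8) = ((4*(4 - 5))*26)*(4 + 2*(-8)) = ((4*(-1))*26)*(4 - 16) = -4*26*(-12) = -104*(-12) = 1248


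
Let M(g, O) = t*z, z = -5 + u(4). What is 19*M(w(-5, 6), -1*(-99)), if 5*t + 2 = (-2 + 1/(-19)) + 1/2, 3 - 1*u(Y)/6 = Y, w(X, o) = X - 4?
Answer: 297/2 ≈ 148.50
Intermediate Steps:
w(X, o) = -4 + X
u(Y) = 18 - 6*Y
z = -11 (z = -5 + (18 - 6*4) = -5 + (18 - 24) = -5 - 6 = -11)
t = -27/38 (t = -⅖ + ((-2 + 1/(-19)) + 1/2)/5 = -⅖ + ((-2 - 1/19) + ½)/5 = -⅖ + (-39/19 + ½)/5 = -⅖ + (⅕)*(-59/38) = -⅖ - 59/190 = -27/38 ≈ -0.71053)
M(g, O) = 297/38 (M(g, O) = -27/38*(-11) = 297/38)
19*M(w(-5, 6), -1*(-99)) = 19*(297/38) = 297/2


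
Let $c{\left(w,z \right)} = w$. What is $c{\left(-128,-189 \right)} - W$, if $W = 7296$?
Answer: $-7424$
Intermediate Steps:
$c{\left(-128,-189 \right)} - W = -128 - 7296 = -7424$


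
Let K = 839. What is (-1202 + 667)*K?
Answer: -448865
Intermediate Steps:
(-1202 + 667)*K = (-1202 + 667)*839 = -535*839 = -448865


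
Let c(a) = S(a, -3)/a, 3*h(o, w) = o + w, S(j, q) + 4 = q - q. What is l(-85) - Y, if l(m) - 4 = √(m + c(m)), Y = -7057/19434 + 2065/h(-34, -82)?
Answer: 65114809/1127172 + I*√613785/85 ≈ 57.768 + 9.217*I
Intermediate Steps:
S(j, q) = -4 (S(j, q) = -4 + (q - q) = -4 + 0 = -4)
h(o, w) = o/3 + w/3 (h(o, w) = (o + w)/3 = o/3 + w/3)
Y = -60606121/1127172 (Y = -7057/19434 + 2065/((⅓)*(-34) + (⅓)*(-82)) = -7057*1/19434 + 2065/(-34/3 - 82/3) = -7057/19434 + 2065/(-116/3) = -7057/19434 + 2065*(-3/116) = -7057/19434 - 6195/116 = -60606121/1127172 ≈ -53.768)
c(a) = -4/a
l(m) = 4 + √(m - 4/m)
l(-85) - Y = (4 + √(-85 - 4/(-85))) - 1*(-60606121/1127172) = (4 + √(-85 - 4*(-1/85))) + 60606121/1127172 = (4 + √(-85 + 4/85)) + 60606121/1127172 = (4 + √(-7221/85)) + 60606121/1127172 = (4 + I*√613785/85) + 60606121/1127172 = 65114809/1127172 + I*√613785/85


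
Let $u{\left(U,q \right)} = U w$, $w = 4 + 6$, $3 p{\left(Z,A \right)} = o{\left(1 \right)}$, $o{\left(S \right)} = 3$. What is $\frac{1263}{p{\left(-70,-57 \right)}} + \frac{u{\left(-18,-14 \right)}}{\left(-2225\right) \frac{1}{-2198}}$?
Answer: $\frac{482907}{445} \approx 1085.2$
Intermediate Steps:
$p{\left(Z,A \right)} = 1$ ($p{\left(Z,A \right)} = \frac{1}{3} \cdot 3 = 1$)
$w = 10$
$u{\left(U,q \right)} = 10 U$ ($u{\left(U,q \right)} = U 10 = 10 U$)
$\frac{1263}{p{\left(-70,-57 \right)}} + \frac{u{\left(-18,-14 \right)}}{\left(-2225\right) \frac{1}{-2198}} = \frac{1263}{1} + \frac{10 \left(-18\right)}{\left(-2225\right) \frac{1}{-2198}} = 1263 \cdot 1 - \frac{180}{\left(-2225\right) \left(- \frac{1}{2198}\right)} = 1263 - \frac{180}{\frac{2225}{2198}} = 1263 - \frac{79128}{445} = \frac{482907}{445}$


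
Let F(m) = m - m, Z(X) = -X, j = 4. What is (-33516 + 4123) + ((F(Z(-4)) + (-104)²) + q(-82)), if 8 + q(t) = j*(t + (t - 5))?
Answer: -19261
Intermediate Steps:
F(m) = 0
q(t) = -28 + 8*t (q(t) = -8 + 4*(t + (t - 5)) = -8 + 4*(t + (-5 + t)) = -8 + 4*(-5 + 2*t) = -8 + (-20 + 8*t) = -28 + 8*t)
(-33516 + 4123) + ((F(Z(-4)) + (-104)²) + q(-82)) = (-33516 + 4123) + ((0 + (-104)²) + (-28 + 8*(-82))) = -29393 + ((0 + 10816) + (-28 - 656)) = -29393 + (10816 - 684) = -29393 + 10132 = -19261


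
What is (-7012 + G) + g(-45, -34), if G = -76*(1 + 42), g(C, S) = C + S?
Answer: -10359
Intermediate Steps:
G = -3268 (G = -76*43 = -3268)
(-7012 + G) + g(-45, -34) = (-7012 - 3268) + (-45 - 34) = -10280 - 79 = -10359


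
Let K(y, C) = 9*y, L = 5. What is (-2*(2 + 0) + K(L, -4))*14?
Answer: 574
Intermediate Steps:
(-2*(2 + 0) + K(L, -4))*14 = (-2*(2 + 0) + 9*5)*14 = (-2*2 + 45)*14 = (-4 + 45)*14 = 41*14 = 574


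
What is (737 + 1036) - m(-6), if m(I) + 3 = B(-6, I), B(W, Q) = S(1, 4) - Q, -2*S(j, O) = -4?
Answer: 1768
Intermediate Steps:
S(j, O) = 2 (S(j, O) = -½*(-4) = 2)
B(W, Q) = 2 - Q
m(I) = -1 - I (m(I) = -3 + (2 - I) = -1 - I)
(737 + 1036) - m(-6) = (737 + 1036) - (-1 - 1*(-6)) = 1773 - (-1 + 6) = 1773 - 1*5 = 1773 - 5 = 1768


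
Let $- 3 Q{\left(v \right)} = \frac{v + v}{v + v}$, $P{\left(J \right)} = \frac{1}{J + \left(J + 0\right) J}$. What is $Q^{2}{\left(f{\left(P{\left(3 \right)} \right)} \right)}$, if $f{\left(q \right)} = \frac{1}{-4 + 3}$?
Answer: $\frac{1}{9} \approx 0.11111$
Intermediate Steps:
$P{\left(J \right)} = \frac{1}{J + J^{2}}$ ($P{\left(J \right)} = \frac{1}{J + J J} = \frac{1}{J + J^{2}}$)
$f{\left(q \right)} = -1$ ($f{\left(q \right)} = \frac{1}{-1} = -1$)
$Q{\left(v \right)} = - \frac{1}{3}$ ($Q{\left(v \right)} = - \frac{\left(v + v\right) \frac{1}{v + v}}{3} = - \frac{2 v \frac{1}{2 v}}{3} = \left(- \frac{1}{3}\right) 1 = - \frac{1}{3}$)
$Q^{2}{\left(f{\left(P{\left(3 \right)} \right)} \right)} = \left(- \frac{1}{3}\right)^{2} = \frac{1}{9}$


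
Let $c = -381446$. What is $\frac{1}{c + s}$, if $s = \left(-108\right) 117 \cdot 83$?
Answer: $- \frac{1}{1430234} \approx -6.9919 \cdot 10^{-7}$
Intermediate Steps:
$s = -1048788$ ($s = \left(-12636\right) 83 = -1048788$)
$\frac{1}{c + s} = \frac{1}{-381446 - 1048788} = \frac{1}{-1430234} = - \frac{1}{1430234}$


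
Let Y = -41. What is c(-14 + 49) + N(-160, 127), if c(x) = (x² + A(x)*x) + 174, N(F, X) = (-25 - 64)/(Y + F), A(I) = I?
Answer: 527513/201 ≈ 2624.4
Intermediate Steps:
N(F, X) = -89/(-41 + F) (N(F, X) = (-25 - 64)/(-41 + F) = -89/(-41 + F))
c(x) = 174 + 2*x² (c(x) = (x² + x*x) + 174 = (x² + x²) + 174 = 2*x² + 174 = 174 + 2*x²)
c(-14 + 49) + N(-160, 127) = (174 + 2*(-14 + 49)²) - 89/(-41 - 160) = (174 + 2*35²) - 89/(-201) = (174 + 2*1225) - 89*(-1/201) = (174 + 2450) + 89/201 = 2624 + 89/201 = 527513/201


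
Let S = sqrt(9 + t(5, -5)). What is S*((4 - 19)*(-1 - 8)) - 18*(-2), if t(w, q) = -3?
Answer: 36 + 135*sqrt(6) ≈ 366.68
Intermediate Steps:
S = sqrt(6) (S = sqrt(9 - 3) = sqrt(6) ≈ 2.4495)
S*((4 - 19)*(-1 - 8)) - 18*(-2) = sqrt(6)*((4 - 19)*(-1 - 8)) - 18*(-2) = sqrt(6)*(-15*(-9)) + 36 = sqrt(6)*135 + 36 = 135*sqrt(6) + 36 = 36 + 135*sqrt(6)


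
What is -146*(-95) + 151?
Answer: 14021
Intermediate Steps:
-146*(-95) + 151 = 13870 + 151 = 14021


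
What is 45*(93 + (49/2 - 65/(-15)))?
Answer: 10965/2 ≈ 5482.5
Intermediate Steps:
45*(93 + (49/2 - 65/(-15))) = 45*(93 + (49*(½) - 65*(-1/15))) = 45*(93 + (49/2 + 13/3)) = 45*(93 + 173/6) = 45*(731/6) = 10965/2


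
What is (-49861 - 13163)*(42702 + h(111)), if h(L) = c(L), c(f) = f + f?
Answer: -2705242176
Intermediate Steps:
c(f) = 2*f
h(L) = 2*L
(-49861 - 13163)*(42702 + h(111)) = (-49861 - 13163)*(42702 + 2*111) = -63024*(42702 + 222) = -63024*42924 = -2705242176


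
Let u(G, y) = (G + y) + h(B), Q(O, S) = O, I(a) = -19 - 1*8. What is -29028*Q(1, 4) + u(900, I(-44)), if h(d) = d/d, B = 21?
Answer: -28154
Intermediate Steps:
I(a) = -27 (I(a) = -19 - 8 = -27)
h(d) = 1
u(G, y) = 1 + G + y (u(G, y) = (G + y) + 1 = 1 + G + y)
-29028*Q(1, 4) + u(900, I(-44)) = -29028*1 + (1 + 900 - 27) = -29028 + 874 = -28154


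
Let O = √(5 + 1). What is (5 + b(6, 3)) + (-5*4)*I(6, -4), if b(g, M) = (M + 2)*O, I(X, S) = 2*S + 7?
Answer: 25 + 5*√6 ≈ 37.247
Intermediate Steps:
I(X, S) = 7 + 2*S
O = √6 ≈ 2.4495
b(g, M) = √6*(2 + M) (b(g, M) = (M + 2)*√6 = (2 + M)*√6 = √6*(2 + M))
(5 + b(6, 3)) + (-5*4)*I(6, -4) = (5 + √6*(2 + 3)) + (-5*4)*(7 + 2*(-4)) = (5 + √6*5) - 20*(7 - 8) = (5 + 5*√6) - 20*(-1) = (5 + 5*√6) + 20 = 25 + 5*√6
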